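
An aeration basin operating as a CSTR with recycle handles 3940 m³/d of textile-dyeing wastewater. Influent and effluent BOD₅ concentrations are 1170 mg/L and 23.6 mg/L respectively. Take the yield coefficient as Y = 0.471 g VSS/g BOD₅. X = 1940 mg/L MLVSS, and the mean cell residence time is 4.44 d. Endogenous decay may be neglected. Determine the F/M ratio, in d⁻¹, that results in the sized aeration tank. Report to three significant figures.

V·X = Y·Q·ΔS·θ_c gives V = 0.471 × 3940 × (1170 − 23.6) × 4.44 / 1940 = 4869 m³.
F/M = applied load / biomass = Q·S₀/(V·X) = 3940 × 1170 / (4869 × 1940) = 0.4880 d⁻¹.

F/M ≈ 0.488 d⁻¹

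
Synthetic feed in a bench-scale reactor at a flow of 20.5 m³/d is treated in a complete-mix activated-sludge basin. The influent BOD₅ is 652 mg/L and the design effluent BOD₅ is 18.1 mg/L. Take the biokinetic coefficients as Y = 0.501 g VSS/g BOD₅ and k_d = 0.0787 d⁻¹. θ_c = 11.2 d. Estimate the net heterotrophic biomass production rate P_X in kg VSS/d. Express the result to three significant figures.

Observed yield with endogenous decay: Y_obs = Y / (1 + k_d·θ_c) = 0.501 / (1 + 0.0787 × 11.2) = 0.501 / 1.881 = 0.2663 g VSS/g BOD₅.
Mass of BOD₅ removed per day: Q(S₀ − S) = 20.5 × 633.9 g/m³ = 12.99 kg/d.
Biomass produced: P_X = Y_obs·Q·ΔS = 0.2663 × 12.99 ≈ 3.460 kg VSS/d.

P_X ≈ 3.46 kg VSS/d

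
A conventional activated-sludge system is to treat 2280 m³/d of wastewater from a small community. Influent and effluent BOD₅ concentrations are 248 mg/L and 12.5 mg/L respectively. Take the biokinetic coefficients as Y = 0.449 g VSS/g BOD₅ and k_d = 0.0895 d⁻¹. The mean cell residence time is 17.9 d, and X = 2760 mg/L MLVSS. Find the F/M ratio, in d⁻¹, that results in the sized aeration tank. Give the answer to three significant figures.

F/M ≈ 0.341 d⁻¹

From the SRT design equation V = Y Q (S₀−S) θ_c / [X (1 + k_d θ_c)] = 0.449 × 2280 × (248 − 12.5) × 17.9 / [2760 × (1 + 0.0895 × 17.9)] = 4.32×10^6 / 7182 = 600.9 m³.
F/M = applied load / biomass = Q·S₀/(V·X) = 2280 × 248 / (600.9 × 2760) = 0.3409 d⁻¹.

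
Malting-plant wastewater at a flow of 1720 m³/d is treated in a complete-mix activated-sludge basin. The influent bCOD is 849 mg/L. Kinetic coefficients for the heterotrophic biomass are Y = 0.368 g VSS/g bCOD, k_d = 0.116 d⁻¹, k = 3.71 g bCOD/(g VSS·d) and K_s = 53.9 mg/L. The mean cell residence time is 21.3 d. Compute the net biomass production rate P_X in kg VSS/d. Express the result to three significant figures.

For a completely mixed reactor with recycle the Lawrence–McCarty relation gives S = K_s·(1 + k_d·θ_c) / [θ_c·(Y·k − k_d) − 1] = 53.9 × (1 + 0.116 × 21.3) / [21.3 × (0.368 × 3.71 − 0.116) − 1] = 187.1 / 25.61 = 7.305 mg/L.
Observed yield with endogenous decay: Y_obs = Y / (1 + k_d·θ_c) = 0.368 / (1 + 0.116 × 21.3) = 0.368 / 3.471 = 0.1060 g VSS/g bCOD.
Substrate removed = Q·(S₀ − S) = 1720 m³/d × (849 − 7.30) g/m³ = 1.45×10^6 g/d = 1448 kg/d.
Biomass produced: P_X = Y_obs·Q·ΔS = 0.1060 × 1448 ≈ 153.5 kg VSS/d.

P_X ≈ 153 kg VSS/d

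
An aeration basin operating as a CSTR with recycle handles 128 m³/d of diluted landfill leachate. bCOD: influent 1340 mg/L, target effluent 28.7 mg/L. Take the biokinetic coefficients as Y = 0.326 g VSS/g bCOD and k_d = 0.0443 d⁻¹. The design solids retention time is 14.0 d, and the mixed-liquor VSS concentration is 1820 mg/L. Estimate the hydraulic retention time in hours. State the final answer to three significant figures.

From the SRT design equation V = Y Q (S₀−S) θ_c / [X (1 + k_d θ_c)] = 0.326 × 128 × (1340 − 28.7) × 14.0 / [1820 × (1 + 0.0443 × 14.0)] = 7.66×10^5 / 2949 = 259.8 m³.
HRT = V/Q = 259.8 m³ / 128 m³·d⁻¹ = 2.030 d × 24 = 48.71 h.

τ ≈ 48.7 h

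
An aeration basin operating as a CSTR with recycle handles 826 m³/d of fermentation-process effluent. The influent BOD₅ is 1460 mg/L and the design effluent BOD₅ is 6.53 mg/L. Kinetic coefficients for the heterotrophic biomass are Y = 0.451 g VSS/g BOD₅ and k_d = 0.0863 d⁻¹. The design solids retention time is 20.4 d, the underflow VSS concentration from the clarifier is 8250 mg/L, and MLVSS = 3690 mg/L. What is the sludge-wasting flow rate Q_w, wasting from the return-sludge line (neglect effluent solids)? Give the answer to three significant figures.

Q_w ≈ 23.8 m³/d

Rearranging the biomass balance for a CMAS with decay, V = Y·Q·ΔS·θ_c / [X·(1+k_d θ_c)] = 0.451 × 826 × (1460 − 6.53) × 20.4 / [3690 × (1 + 0.0863 × 20.4)] = 1.1×10^7 / 10186 = 1084 m³.
Q_w = (V·X)/(θ_c X_r) = 1084 × 3690 / (20.4 × 8250) = 23.77 m³/d.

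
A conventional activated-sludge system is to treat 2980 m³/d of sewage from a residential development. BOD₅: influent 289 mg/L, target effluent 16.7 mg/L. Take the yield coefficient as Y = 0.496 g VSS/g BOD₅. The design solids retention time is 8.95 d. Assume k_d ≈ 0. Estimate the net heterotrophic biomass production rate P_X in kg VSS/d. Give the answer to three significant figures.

P_X ≈ 402 kg VSS/d

Since k_d ≈ 0, Y_obs = Y = 0.496 g VSS/g BOD₅.
Mass of BOD₅ removed per day: Q(S₀ − S) = 2980 × 272.3 g/m³ = 811.5 kg/d.
Net biomass production P_X = Y_obs × Q·(S₀ − S) = 0.4960 × 811.5 = 402.5 kg VSS/d.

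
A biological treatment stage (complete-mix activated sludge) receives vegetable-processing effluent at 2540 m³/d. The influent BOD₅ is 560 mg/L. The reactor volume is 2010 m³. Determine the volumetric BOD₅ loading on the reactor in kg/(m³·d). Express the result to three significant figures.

L_v ≈ 0.708 kg BOD₅/(m³·d)

L_v = Q S₀ / V = 2540 × 560 × 10⁻³ / 2010 = 0.7077 kg/(m³·d).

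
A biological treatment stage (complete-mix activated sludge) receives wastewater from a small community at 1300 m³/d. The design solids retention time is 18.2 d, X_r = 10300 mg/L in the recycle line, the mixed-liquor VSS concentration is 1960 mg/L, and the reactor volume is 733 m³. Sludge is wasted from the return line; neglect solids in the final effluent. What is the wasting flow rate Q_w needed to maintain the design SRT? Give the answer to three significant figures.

Q_w ≈ 7.66 m³/d

θ_c = V·X/(Q_w·X_r) when wasting from the recycle, so Q_w = V·X/(θ_c·X_r) = 733.0 × 1960 / (18.2 × 10300) = 7.664 m³/d.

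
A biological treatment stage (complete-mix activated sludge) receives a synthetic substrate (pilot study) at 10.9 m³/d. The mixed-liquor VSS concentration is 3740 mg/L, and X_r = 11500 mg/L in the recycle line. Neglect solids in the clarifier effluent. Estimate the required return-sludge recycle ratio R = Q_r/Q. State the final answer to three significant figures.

Solids balance on the clarifier gives (1+R)X = R·X_r, so R = X/(X_r − X) = 3740 / (11500 − 3740) = 0.4820.

R ≈ 0.482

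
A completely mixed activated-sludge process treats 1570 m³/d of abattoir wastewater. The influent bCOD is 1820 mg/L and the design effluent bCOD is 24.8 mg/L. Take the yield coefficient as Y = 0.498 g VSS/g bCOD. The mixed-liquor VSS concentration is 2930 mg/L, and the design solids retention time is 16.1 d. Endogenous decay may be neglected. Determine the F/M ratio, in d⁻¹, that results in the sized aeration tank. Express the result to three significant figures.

F/M ≈ 0.126 d⁻¹

V·X = Y·Q·ΔS·θ_c gives V = 0.498 × 1570 × (1820 − 24.8) × 16.1 / 2930 = 7713 m³.
F/M = applied load / biomass = Q·S₀/(V·X) = 1570 × 1820 / (7713 × 2930) = 0.1264 d⁻¹.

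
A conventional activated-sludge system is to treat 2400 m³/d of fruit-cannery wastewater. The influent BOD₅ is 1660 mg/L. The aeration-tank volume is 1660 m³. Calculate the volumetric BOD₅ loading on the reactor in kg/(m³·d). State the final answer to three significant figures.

L_v ≈ 2.40 kg BOD₅/(m³·d)

Applied BOD₅ load per unit volume = Q·S₀/V = (2400 × 1660/1000)/1660 = 2.400 kg BOD₅·m⁻³·d⁻¹.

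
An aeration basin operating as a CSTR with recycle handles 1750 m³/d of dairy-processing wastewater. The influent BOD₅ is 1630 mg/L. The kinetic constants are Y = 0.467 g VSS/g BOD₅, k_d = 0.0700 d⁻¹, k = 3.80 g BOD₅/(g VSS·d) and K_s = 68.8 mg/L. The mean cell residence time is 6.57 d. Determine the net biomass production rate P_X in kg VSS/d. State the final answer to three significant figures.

P_X ≈ 907 kg VSS/d

From the Monod/SRT balance for a CMAS, S = K_s·(1+k_d θ_c)/[θ_c·(Y k − k_d) − 1] = 68.8 × (1 + 0.0700 × 6.57) / [6.57 × (0.467 × 3.80 − 0.0700) − 1] = 100.4 / 10.20 = 9.848 mg/L.
Y_obs = Y / (1 + k_d θ_c) = 0.467 / (1 + 0.0700 × 6.57) = 0.467 / 1.460 = 0.3199.
Q·(S₀ − S) = 1750 × (1630 − 9.85) × 10⁻³ = 2835 kg/d removed.
So the net sludge growth is P_X = 0.3199 × 2835 = 907.0 kg VSS/d.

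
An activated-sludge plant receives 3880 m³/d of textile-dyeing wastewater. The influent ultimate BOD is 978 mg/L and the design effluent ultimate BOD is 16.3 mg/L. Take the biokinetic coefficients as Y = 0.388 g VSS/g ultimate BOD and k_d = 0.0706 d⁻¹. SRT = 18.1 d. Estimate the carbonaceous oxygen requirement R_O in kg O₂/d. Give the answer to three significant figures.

R_O ≈ 2830 kg O₂/d

Y_obs = Y / (1 + k_d θ_c) = 0.388 / (1 + 0.0706 × 18.1) = 0.388 / 2.278 = 0.1703.
Q·(S₀ − S) = 3880 × (978 − 16.3) × 10⁻³ = 3731 kg/d removed.
P_X = Y_obs·Q·(S₀ − S) = 0.1703 × 3731 = 635.6 kg VSS/d.
Carbonaceous O₂ demand = substrate oxidised − cell-mass equivalent = 3731 − 1.42 × 635.6 = 2829 kg O₂/d.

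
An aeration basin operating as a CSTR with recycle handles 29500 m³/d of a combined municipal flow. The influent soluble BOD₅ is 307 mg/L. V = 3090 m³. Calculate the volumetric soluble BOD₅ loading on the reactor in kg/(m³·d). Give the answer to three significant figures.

L_v = Q S₀ / V = 29500 × 307 × 10⁻³ / 3090 = 2.931 kg/(m³·d).

L_v ≈ 2.93 kg soluble BOD₅/(m³·d)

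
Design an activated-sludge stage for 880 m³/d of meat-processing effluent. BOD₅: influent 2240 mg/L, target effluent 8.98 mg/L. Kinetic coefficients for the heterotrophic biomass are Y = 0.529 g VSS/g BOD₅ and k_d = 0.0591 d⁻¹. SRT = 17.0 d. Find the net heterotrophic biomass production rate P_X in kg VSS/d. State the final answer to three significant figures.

P_X ≈ 518 kg VSS/d

Correct the yield for decay: Y_obs = Y/(1 + k_d θ_c) = 0.529 / (1 + 0.0591 × 17.0) = 0.529 / 2.005 = 0.2639.
Substrate removed = Q·(S₀ − S) = 880 m³/d × (2240 − 8.98) g/m³ = 1.96×10^6 g/d = 1963 kg/d.
Net biomass production P_X = Y_obs × Q·(S₀ − S) = 0.2639 × 1963 = 518.1 kg VSS/d.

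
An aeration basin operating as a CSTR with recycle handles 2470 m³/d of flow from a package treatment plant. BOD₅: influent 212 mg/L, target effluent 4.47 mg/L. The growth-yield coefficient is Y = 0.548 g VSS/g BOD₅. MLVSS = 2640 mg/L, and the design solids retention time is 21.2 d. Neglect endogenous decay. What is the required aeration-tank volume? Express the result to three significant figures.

V ≈ 2260 m³

V·X = Y·Q·ΔS·θ_c gives V = 0.548 × 2470 × (212 − 4.47) × 21.2 / 2640 = 2256 m³.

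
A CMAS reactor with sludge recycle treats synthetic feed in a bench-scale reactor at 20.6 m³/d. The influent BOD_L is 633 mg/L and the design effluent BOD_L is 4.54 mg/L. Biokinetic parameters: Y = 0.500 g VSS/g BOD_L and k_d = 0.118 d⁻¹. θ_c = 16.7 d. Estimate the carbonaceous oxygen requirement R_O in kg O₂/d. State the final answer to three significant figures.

Y_obs = Y / (1 + k_d θ_c) = 0.500 / (1 + 0.118 × 16.7) = 0.500 / 2.971 = 0.1683.
Q·(S₀ − S) = 20.6 × (633 − 4.54) × 10⁻³ = 12.95 kg/d removed.
Biomass synthesised: P_X = Y_obs × 12.95 = 2.179 kg VSS/d.
R_O = Q·ΔS − 1.42 P_X = 12.95 − 3.094 = 9.852 kg O₂/d.

R_O ≈ 9.85 kg O₂/d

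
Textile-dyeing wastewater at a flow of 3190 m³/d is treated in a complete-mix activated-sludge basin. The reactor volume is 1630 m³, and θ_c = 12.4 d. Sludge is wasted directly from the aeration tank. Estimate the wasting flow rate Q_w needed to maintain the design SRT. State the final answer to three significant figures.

Q_w ≈ 131 m³/d

Wasting from the aeration tank: Q_w = V / θ_c = 1630 / 12.4 = 131.5 m³/d.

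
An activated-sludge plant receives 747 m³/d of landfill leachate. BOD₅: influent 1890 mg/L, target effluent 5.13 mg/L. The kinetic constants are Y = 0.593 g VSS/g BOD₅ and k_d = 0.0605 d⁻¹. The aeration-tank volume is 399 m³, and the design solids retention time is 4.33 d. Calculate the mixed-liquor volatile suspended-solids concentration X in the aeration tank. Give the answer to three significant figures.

X ≈ 7180 mg/L

From V·X·(1 + k_d·θ_c) = Y·Q·(S₀ − S)·θ_c: X = 0.593 × 747 × (1890 − 5.13) × 4.33 / [399 × (1 + 0.0605 × 4.33)] = 7180 mg/L.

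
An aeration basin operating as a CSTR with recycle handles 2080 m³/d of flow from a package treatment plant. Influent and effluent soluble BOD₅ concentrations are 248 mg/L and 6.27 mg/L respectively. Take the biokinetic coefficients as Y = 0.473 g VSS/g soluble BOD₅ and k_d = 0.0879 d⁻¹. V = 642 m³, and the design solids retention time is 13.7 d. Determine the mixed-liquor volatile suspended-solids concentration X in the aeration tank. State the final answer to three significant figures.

X = Y·Q·ΔS·θ_c / [V·(1 + k_d θ_c)] = 0.473 × 2080 × (248 − 6.27) × 13.7 / [642 × (1 + 0.0879 × 13.7)] = 2302 mg/L.

X ≈ 2300 mg/L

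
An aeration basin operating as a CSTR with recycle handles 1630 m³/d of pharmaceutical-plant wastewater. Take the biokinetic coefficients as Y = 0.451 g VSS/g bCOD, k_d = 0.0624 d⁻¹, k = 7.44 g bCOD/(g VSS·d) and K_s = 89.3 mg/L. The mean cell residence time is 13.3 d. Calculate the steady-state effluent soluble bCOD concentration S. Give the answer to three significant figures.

S ≈ 3.82 mg/L

Effluent substrate depends only on kinetics and SRT: S = K_s(1 + k_d θ_c) / [θ_c(Yk − k_d) − 1] = 89.3 × (1 + 0.0624 × 13.3) / [13.3 × (0.451 × 7.44 − 0.0624) − 1] = 163.4 / 42.80 = 3.818 mg/L.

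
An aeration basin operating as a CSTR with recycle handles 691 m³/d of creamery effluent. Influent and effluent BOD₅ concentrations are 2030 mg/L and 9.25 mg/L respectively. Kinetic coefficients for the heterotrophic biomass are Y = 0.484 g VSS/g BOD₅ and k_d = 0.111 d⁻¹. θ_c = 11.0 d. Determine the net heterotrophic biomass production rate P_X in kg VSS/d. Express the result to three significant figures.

Observed yield with endogenous decay: Y_obs = Y / (1 + k_d·θ_c) = 0.484 / (1 + 0.111 × 11.0) = 0.484 / 2.221 = 0.2179 g VSS/g BOD₅.
Substrate removed = Q·(S₀ − S) = 691 m³/d × (2030 − 9.25) g/m³ = 1.4×10^6 g/d = 1396 kg/d.
Biomass produced: P_X = Y_obs·Q·ΔS = 0.2179 × 1396 ≈ 304.3 kg VSS/d.

P_X ≈ 304 kg VSS/d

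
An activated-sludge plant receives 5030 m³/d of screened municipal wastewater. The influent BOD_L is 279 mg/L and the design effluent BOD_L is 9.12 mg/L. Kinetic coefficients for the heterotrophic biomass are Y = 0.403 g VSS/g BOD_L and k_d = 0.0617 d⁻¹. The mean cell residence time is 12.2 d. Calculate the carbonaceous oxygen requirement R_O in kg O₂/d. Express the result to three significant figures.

Correct the yield for decay: Y_obs = Y/(1 + k_d θ_c) = 0.403 / (1 + 0.0617 × 12.2) = 0.403 / 1.753 = 0.2299.
Q·(S₀ − S) = 5030 × (279 − 9.12) × 10⁻³ = 1357 kg/d removed.
Biomass synthesised: P_X = Y_obs × 1357 = 312.1 kg VSS/d.
R_O = Q·(S₀ − S) − 1.42·P_X = 1357 − 1.42 × 312.1 = 914.3 kg O₂/d.

R_O ≈ 914 kg O₂/d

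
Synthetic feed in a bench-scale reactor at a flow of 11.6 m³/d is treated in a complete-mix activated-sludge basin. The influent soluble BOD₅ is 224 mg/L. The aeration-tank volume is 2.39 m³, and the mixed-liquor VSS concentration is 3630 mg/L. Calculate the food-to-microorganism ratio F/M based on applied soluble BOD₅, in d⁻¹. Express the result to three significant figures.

F/M = Q·S₀ / (V·X) = 11.6 × 224 / (2.390 × 3630) = 0.2995 g soluble BOD₅·(g VSS·d)⁻¹.

F/M ≈ 0.300 d⁻¹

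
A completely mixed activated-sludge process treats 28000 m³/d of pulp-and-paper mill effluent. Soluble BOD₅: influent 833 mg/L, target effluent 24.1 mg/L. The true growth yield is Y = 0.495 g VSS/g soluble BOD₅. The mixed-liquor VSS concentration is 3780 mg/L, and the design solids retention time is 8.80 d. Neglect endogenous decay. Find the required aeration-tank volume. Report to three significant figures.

V·X = Y·Q·ΔS·θ_c gives V = 0.495 × 28000 × (833 − 24.1) × 8.80 / 3780 = 26101 m³.

V ≈ 26100 m³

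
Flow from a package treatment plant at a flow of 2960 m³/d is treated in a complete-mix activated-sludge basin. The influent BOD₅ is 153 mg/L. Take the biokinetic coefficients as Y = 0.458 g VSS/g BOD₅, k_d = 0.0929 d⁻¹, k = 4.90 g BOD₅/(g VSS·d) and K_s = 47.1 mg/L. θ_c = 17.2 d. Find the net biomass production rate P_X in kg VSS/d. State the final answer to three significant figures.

Effluent substrate depends only on kinetics and SRT: S = K_s(1 + k_d θ_c) / [θ_c(Yk − k_d) − 1] = 47.1 × (1 + 0.0929 × 17.2) / [17.2 × (0.458 × 4.90 − 0.0929) − 1] = 122.4 / 36.00 = 3.399 mg/L.
Y_obs = Y / (1 + k_d θ_c) = 0.458 / (1 + 0.0929 × 17.2) = 0.458 / 2.598 = 0.1763.
Mass of BOD₅ removed per day: Q(S₀ − S) = 2960 × 149.6 g/m³ = 442.8 kg/d.
Net biomass production P_X = Y_obs × Q·(S₀ − S) = 0.1763 × 442.8 = 78.07 kg VSS/d.

P_X ≈ 78.1 kg VSS/d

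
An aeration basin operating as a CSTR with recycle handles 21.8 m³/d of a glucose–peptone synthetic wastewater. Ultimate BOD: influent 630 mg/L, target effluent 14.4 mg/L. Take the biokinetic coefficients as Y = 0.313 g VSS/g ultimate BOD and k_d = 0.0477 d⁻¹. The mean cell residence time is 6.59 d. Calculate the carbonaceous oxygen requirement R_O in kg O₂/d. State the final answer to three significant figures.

Y_obs = Y / (1 + k_d θ_c) = 0.313 / (1 + 0.0477 × 6.59) = 0.313 / 1.314 = 0.2381.
ΔS = 630 − 14.4 = 615.6 mg/L, so the substrate removal rate is 21.8 × 615.6/1000 = 13.42 kg ultimate BOD/d.
Net sludge production P_X = 0.2381 × 13.42 = 3.196 kg VSS/d.
R_O = Q·(S₀ − S) − 1.42·P_X = 13.42 − 1.42 × 3.196 = 8.882 kg O₂/d.

R_O ≈ 8.88 kg O₂/d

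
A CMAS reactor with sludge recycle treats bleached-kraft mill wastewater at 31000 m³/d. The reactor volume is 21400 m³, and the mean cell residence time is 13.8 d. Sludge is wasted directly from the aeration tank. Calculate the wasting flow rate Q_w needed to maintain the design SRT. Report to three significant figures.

Wasting from the aeration tank: Q_w = V / θ_c = 21400 / 13.8 = 1551 m³/d.

Q_w ≈ 1550 m³/d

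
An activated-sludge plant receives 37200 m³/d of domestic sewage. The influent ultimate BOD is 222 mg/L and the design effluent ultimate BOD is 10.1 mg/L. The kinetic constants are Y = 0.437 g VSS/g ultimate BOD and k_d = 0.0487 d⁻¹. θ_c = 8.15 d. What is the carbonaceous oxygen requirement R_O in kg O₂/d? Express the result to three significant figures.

R_O ≈ 4380 kg O₂/d

Y_obs = Y / (1 + k_d θ_c) = 0.437 / (1 + 0.0487 × 8.15) = 0.437 / 1.397 = 0.3128.
ΔS = 222 − 10.1 = 211.9 mg/L, so the substrate removal rate is 37200 × 211.9/1000 = 7883 kg ultimate BOD/d.
P_X = Y_obs·Q·(S₀ − S) = 0.3128 × 7883 = 2466 kg VSS/d.
Carbonaceous O₂ demand = substrate oxidised − cell-mass equivalent = 7883 − 1.42 × 2466 = 4381 kg O₂/d.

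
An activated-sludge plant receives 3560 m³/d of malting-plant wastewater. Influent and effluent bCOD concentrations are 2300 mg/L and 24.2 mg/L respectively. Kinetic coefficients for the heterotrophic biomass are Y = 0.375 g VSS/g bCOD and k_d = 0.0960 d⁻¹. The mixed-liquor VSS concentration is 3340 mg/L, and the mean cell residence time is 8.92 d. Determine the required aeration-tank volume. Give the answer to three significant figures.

Rearranging the biomass balance for a CMAS with decay, V = Y·Q·ΔS·θ_c / [X·(1+k_d θ_c)] = 0.375 × 3560 × (2300 − 24.2) × 8.92 / [3340 × (1 + 0.0960 × 8.92)] = 2.71×10^7 / 6200 = 4371 m³.

V ≈ 4370 m³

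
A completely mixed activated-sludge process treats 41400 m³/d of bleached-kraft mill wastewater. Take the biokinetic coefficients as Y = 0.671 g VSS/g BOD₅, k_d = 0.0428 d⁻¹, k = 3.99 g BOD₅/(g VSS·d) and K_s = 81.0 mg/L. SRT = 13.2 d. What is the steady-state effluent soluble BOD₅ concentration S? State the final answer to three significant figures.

For a completely mixed reactor with recycle the Lawrence–McCarty relation gives S = K_s·(1 + k_d·θ_c) / [θ_c·(Y·k − k_d) − 1] = 81.0 × (1 + 0.0428 × 13.2) / [13.2 × (0.671 × 3.99 − 0.0428) − 1] = 126.8 / 33.78 = 3.753 mg/L.

S ≈ 3.75 mg/L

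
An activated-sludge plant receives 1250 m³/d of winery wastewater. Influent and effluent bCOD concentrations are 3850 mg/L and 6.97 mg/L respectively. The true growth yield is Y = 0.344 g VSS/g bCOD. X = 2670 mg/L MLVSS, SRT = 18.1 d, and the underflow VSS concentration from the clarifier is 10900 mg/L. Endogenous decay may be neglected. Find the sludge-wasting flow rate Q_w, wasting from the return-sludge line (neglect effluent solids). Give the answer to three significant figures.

With k_d = 0 the design equation reduces to V = Y Q (S₀−S) θ_c / X = 0.344 × 1250 × (3850 − 6.97) × 18.1 / 2670 = 11202 m³.
θ_c = V·X/(Q_w·X_r) when wasting from the recycle, so Q_w = V·X/(θ_c·X_r) = 11202 × 2670 / (18.1 × 10900) = 151.6 m³/d.

Q_w ≈ 152 m³/d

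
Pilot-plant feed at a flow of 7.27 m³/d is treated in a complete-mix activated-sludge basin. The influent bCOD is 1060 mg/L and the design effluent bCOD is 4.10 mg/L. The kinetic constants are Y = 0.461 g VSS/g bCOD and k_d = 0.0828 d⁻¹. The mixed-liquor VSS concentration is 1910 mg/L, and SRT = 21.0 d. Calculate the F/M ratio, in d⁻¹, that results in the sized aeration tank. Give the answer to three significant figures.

Rearranging the biomass balance for a CMAS with decay, V = Y·Q·ΔS·θ_c / [X·(1+k_d θ_c)] = 0.461 × 7.27 × (1060 − 4.10) × 21.0 / [1910 × (1 + 0.0828 × 21.0)] = 7.43×10^4 / 5231 = 14.21 m³.
Food-to-microorganism ratio F/M = Q S₀ / (V X) = 7.27 × 1060 / (14.21 × 1910) = 0.2840 d⁻¹.

F/M ≈ 0.284 d⁻¹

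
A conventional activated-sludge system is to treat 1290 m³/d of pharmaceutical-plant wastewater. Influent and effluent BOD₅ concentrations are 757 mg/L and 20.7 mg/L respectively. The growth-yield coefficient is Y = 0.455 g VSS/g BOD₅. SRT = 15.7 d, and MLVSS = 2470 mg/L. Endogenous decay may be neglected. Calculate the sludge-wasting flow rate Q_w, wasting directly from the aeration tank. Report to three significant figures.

With k_d = 0 the design equation reduces to V = Y Q (S₀−S) θ_c / X = 0.455 × 1290 × (757 − 20.7) × 15.7 / 2470 = 2747 m³.
For wasting at MLVSS concentration, Q_w = V/θ_c = 2747/15.7 = 175.0 m³/d.

Q_w ≈ 175 m³/d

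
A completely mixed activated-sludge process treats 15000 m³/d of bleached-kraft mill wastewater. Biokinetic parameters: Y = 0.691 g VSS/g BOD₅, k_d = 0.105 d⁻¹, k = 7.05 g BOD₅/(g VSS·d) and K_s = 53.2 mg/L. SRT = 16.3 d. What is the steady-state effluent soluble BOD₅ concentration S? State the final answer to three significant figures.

S ≈ 1.88 mg/L

From the Monod/SRT balance for a CMAS, S = K_s·(1+k_d θ_c)/[θ_c·(Y k − k_d) − 1] = 53.2 × (1 + 0.105 × 16.3) / [16.3 × (0.691 × 7.05 − 0.105) − 1] = 144.3 / 76.69 = 1.881 mg/L.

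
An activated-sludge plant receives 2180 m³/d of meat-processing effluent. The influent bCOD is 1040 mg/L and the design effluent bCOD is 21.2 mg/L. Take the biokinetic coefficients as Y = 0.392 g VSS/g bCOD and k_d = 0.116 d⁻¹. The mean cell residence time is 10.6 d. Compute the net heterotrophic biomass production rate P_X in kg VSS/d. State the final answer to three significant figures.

P_X ≈ 390 kg VSS/d

Observed yield with endogenous decay: Y_obs = Y / (1 + k_d·θ_c) = 0.392 / (1 + 0.116 × 10.6) = 0.392 / 2.230 = 0.1758 g VSS/g bCOD.
ΔS = 1040 − 21.2 = 1019 mg/L, so the substrate removal rate is 2180 × 1019/1000 = 2221 kg bCOD/d.
Biomass produced: P_X = Y_obs·Q·ΔS = 0.1758 × 2221 ≈ 390.5 kg VSS/d.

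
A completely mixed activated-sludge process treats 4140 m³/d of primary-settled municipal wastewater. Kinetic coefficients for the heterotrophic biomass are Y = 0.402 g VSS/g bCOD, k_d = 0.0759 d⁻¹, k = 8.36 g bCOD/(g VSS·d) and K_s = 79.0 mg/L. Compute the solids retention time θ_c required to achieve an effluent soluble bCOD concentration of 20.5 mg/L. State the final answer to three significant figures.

θ_c ≈ 1.62 d

Specific growth rate at S = 20.5 mg/L: μ = YkS/(K_s+S) = 0.402·8.36·20.5/(79.0+20.5) = 0.6924 d⁻¹.
Then 1/θ_c = μ − k_d = 0.6924 − 0.0759 = 0.6165 d⁻¹, giving θ_c = 1.622 d.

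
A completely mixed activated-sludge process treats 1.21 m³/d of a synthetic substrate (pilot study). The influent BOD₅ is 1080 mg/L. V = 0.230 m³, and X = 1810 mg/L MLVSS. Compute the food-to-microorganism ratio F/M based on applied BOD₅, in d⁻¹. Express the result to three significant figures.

F/M ≈ 3.14 d⁻¹

F/M = Q·S₀ / (V·X) = 1.21 × 1080 / (0.2300 × 1810) = 3.139 g BOD₅·(g VSS·d)⁻¹.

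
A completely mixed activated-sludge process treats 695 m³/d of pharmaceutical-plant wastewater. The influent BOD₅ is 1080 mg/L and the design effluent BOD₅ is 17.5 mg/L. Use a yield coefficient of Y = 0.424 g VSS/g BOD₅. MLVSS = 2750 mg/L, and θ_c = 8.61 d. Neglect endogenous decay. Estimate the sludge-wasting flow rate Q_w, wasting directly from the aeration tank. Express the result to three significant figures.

V·X = Y·Q·ΔS·θ_c gives V = 0.424 × 695 × (1080 − 17.5) × 8.61 / 2750 = 980.3 m³.
With mixed-liquor wasting, θ_c = V/Q_w, so Q_w = V/θ_c = 980.3/8.61 = 113.9 m³/d.

Q_w ≈ 114 m³/d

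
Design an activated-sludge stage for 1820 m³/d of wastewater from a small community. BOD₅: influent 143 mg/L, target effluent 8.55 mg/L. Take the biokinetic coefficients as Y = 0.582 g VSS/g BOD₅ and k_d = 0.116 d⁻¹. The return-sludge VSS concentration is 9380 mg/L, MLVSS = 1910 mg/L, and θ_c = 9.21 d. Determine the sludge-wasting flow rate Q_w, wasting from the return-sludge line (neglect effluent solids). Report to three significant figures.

Q_w ≈ 7.34 m³/d

Rearranging the biomass balance for a CMAS with decay, V = Y·Q·ΔS·θ_c / [X·(1+k_d θ_c)] = 0.582 × 1820 × (143 − 8.55) × 9.21 / [1910 × (1 + 0.116 × 9.21)] = 1.31×10^6 / 3951 = 332.0 m³.
Wasting from the return line (neglecting effluent solids): Q_w = V·X / (θ_c·X_r) = 332.0 × 1910 / (9.21 × 9380) = 7.341 m³/d.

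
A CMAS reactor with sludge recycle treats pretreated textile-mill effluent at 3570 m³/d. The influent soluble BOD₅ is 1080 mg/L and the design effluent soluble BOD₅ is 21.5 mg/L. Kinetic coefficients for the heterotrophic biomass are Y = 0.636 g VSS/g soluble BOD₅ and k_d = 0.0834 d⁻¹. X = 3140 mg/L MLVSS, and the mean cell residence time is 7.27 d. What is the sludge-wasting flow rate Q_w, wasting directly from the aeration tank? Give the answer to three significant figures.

Rearranging the biomass balance for a CMAS with decay, V = Y·Q·ΔS·θ_c / [X·(1+k_d θ_c)] = 0.636 × 3570 × (1080 − 21.5) × 7.27 / [3140 × (1 + 0.0834 × 7.27)] = 1.75×10^7 / 5044 = 3464 m³.
Wasting from the aeration tank: Q_w = V / θ_c = 3464 / 7.27 = 476.5 m³/d.

Q_w ≈ 476 m³/d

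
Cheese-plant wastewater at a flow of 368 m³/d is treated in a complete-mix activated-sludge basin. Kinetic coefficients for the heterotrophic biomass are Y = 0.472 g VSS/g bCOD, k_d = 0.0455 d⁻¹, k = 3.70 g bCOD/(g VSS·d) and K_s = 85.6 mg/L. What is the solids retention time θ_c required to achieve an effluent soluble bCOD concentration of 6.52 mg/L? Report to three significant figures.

θ_c ≈ 12.8 d

From 1/θ_c = Y·k·S/(K_s + S) − k_d: Y·k·S/(K_s+S) = 0.472 × 3.70 × 6.52 / (85.6 + 6.52) = 0.1236 d⁻¹.
θ_c = 1/(μ − k_d) = 1/(0.1236 − 0.0455) = 1/0.07811 = 12.80 d.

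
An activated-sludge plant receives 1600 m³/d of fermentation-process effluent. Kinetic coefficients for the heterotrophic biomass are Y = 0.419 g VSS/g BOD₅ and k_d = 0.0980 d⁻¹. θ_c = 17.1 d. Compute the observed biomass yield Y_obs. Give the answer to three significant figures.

Y_obs ≈ 0.157 g VSS/g BOD₅

Observed yield with endogenous decay: Y_obs = Y / (1 + k_d·θ_c) = 0.419 / (1 + 0.0980 × 17.1) = 0.419 / 2.676 = 0.1566 g VSS/g BOD₅.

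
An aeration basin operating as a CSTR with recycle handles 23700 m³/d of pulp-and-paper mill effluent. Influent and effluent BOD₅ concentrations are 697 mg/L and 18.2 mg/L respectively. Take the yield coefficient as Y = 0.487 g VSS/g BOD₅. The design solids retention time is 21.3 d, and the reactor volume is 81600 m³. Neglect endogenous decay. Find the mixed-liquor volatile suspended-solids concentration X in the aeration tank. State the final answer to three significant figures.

X ≈ 2050 mg/L

From V·X = Y·Q·(S₀ − S)·θ_c (decay neglected): X = 0.487 × 23700 × (697 − 18.2) × 21.3 / 81600 = 2045 mg/L.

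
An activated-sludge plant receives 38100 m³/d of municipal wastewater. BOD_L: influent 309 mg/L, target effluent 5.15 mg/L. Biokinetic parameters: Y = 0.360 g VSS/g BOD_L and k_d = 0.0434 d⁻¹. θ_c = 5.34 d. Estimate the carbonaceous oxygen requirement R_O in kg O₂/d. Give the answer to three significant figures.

R_O ≈ 6770 kg O₂/d

Correct the yield for decay: Y_obs = Y/(1 + k_d θ_c) = 0.360 / (1 + 0.0434 × 5.34) = 0.360 / 1.232 = 0.2923.
Mass of BOD_L removed per day: Q(S₀ − S) = 38100 × 303.9 g/m³ = 11577 kg/d.
Net sludge production P_X = 0.2923 × 11577 = 3383 kg VSS/d.
Carbonaceous O₂ demand = substrate oxidised − cell-mass equivalent = 11577 − 1.42 × 3383 = 6772 kg O₂/d.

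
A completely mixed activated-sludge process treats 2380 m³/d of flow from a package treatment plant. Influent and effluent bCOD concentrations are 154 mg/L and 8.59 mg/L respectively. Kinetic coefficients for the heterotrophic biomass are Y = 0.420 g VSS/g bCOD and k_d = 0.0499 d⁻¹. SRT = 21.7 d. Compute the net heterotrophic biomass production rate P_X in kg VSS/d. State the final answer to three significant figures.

Correct the yield for decay: Y_obs = Y/(1 + k_d θ_c) = 0.420 / (1 + 0.0499 × 21.7) = 0.420 / 2.083 = 0.2016.
ΔS = 154 − 8.59 = 145.4 mg/L, so the substrate removal rate is 2380 × 145.4/1000 = 346.1 kg bCOD/d.
Biomass produced: P_X = Y_obs·Q·ΔS = 0.2016 × 346.1 ≈ 69.79 kg VSS/d.

P_X ≈ 69.8 kg VSS/d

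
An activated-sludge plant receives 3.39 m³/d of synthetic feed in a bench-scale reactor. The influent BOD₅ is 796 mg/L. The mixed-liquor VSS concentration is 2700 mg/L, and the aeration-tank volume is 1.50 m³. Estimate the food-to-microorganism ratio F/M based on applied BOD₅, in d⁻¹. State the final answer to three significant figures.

F/M = applied load / biomass = Q·S₀/(V·X) = 3.39 × 796 / (1.500 × 2700) = 0.6663 d⁻¹.

F/M ≈ 0.666 d⁻¹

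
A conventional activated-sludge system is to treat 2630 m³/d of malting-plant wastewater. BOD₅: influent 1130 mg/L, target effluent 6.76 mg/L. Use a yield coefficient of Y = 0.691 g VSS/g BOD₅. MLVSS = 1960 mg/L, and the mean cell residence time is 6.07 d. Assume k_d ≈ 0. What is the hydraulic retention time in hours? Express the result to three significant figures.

Biomass mass balance (decay neglected): V·X = Y·Q·(S₀ − S)·θ_c, so V = 0.691 × 2630 × (1130 − 6.76) × 6.07 / 1960 = 6322 m³.
HRT = V/Q = 6322 m³ / 2630 m³·d⁻¹ = 2.404 d × 24 = 57.69 h.

τ ≈ 57.7 h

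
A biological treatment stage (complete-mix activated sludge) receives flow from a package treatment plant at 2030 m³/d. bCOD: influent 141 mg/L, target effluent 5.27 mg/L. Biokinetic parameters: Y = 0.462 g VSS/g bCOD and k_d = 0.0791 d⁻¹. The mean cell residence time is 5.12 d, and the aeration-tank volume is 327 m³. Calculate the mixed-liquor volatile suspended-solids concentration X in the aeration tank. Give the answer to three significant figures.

X = Y·Q·ΔS·θ_c / [V·(1 + k_d θ_c)] = 0.462 × 2030 × (141 − 5.27) × 5.12 / [327 × (1 + 0.0791 × 5.12)] = 1419 mg/L.

X ≈ 1420 mg/L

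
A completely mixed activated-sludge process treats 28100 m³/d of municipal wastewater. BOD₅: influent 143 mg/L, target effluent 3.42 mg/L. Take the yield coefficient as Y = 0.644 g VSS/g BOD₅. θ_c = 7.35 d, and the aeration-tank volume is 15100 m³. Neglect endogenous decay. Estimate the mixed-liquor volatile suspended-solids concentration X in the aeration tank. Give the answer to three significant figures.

X = Y·Q·ΔS·θ_c / V = 0.644 × 28100 × (143 − 3.42) × 7.35 / 15100 = 1229 mg/L.

X ≈ 1230 mg/L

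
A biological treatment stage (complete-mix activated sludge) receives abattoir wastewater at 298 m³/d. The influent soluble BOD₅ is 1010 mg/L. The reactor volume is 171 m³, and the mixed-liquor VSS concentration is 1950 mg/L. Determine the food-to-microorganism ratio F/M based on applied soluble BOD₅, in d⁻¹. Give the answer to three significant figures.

F/M ≈ 0.903 d⁻¹

Food-to-microorganism ratio F/M = Q S₀ / (V X) = 298 × 1010 / (171.0 × 1950) = 0.9026 d⁻¹.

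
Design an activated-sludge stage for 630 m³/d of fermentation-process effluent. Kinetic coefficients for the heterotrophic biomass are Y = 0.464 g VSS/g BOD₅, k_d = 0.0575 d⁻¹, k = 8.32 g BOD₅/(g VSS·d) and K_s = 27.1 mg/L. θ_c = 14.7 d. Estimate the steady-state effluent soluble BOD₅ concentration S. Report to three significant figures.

For a completely mixed reactor with recycle the Lawrence–McCarty relation gives S = K_s·(1 + k_d·θ_c) / [θ_c·(Y·k − k_d) − 1] = 27.1 × (1 + 0.0575 × 14.7) / [14.7 × (0.464 × 8.32 − 0.0575) − 1] = 50.01 / 54.90 = 0.9108 mg/L.

S ≈ 0.911 mg/L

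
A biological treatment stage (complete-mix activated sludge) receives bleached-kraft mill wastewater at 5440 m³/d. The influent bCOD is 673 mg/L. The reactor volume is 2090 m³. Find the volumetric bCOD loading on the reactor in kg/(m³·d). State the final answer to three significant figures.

L_v ≈ 1.75 kg bCOD/(m³·d)

Applied bCOD load per unit volume = Q·S₀/V = (5440 × 673/1000)/2090 = 1.752 kg bCOD·m⁻³·d⁻¹.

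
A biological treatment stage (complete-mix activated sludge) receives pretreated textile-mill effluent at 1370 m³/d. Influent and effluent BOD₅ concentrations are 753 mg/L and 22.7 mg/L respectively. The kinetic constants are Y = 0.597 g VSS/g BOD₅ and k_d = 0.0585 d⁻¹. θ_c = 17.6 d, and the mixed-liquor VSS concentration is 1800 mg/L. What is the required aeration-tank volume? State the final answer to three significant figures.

V ≈ 2880 m³

Rearranging the biomass balance for a CMAS with decay, V = Y·Q·ΔS·θ_c / [X·(1+k_d θ_c)] = 0.597 × 1370 × (753 − 22.7) × 17.6 / [1800 × (1 + 0.0585 × 17.6)] = 1.05×10^7 / 3653 = 2878 m³.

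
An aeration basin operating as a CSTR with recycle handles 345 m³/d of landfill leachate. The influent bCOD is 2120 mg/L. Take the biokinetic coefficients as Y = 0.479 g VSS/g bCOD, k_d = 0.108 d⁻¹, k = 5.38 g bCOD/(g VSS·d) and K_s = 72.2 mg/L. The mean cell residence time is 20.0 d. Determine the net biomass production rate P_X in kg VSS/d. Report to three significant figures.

Effluent substrate depends only on kinetics and SRT: S = K_s(1 + k_d θ_c) / [θ_c(Yk − k_d) − 1] = 72.2 × (1 + 0.108 × 20.0) / [20.0 × (0.479 × 5.38 − 0.108) − 1] = 228.2 / 48.38 = 4.716 mg/L.
The observed yield is Y_obs = Y/(1 + k_d·θ_c) = 0.479 / (1 + 0.108 × 20.0) = 0.479 / 3.160 = 0.1516 g VSS per g bCOD removed.
Q·(S₀ − S) = 345 × (2120 − 4.72) × 10⁻³ = 729.8 kg/d removed.
Net biomass production P_X = Y_obs × Q·(S₀ − S) = 0.1516 × 729.8 = 110.6 kg VSS/d.

P_X ≈ 111 kg VSS/d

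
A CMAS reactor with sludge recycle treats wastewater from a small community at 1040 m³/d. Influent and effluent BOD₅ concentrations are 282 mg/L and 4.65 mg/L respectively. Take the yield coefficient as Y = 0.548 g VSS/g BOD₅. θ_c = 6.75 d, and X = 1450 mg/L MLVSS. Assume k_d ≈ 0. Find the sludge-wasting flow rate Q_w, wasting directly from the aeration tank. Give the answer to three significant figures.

V·X = Y·Q·ΔS·θ_c gives V = 0.548 × 1040 × (282 − 4.65) × 6.75 / 1450 = 735.8 m³.
Wasting from the aeration tank: Q_w = V / θ_c = 735.8 / 6.75 = 109.0 m³/d.

Q_w ≈ 109 m³/d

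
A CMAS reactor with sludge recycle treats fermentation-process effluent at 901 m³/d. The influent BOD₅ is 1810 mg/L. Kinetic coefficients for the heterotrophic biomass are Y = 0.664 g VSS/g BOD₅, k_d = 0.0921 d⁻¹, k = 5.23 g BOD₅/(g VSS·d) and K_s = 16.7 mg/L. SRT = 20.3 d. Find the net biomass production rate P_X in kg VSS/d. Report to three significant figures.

P_X ≈ 377 kg VSS/d

Effluent substrate depends only on kinetics and SRT: S = K_s(1 + k_d θ_c) / [θ_c(Yk − k_d) − 1] = 16.7 × (1 + 0.0921 × 20.3) / [20.3 × (0.664 × 5.23 − 0.0921) − 1] = 47.92 / 67.63 = 0.7086 mg/L.
Observed yield with endogenous decay: Y_obs = Y / (1 + k_d·θ_c) = 0.664 / (1 + 0.0921 × 20.3) = 0.664 / 2.870 = 0.2314 g VSS/g BOD₅.
ΔS = 1810 − 0.709 = 1809 mg/L, so the substrate removal rate is 901 × 1809/1000 = 1630 kg BOD₅/d.
Net biomass production P_X = Y_obs × Q·(S₀ − S) = 0.2314 × 1630 = 377.2 kg VSS/d.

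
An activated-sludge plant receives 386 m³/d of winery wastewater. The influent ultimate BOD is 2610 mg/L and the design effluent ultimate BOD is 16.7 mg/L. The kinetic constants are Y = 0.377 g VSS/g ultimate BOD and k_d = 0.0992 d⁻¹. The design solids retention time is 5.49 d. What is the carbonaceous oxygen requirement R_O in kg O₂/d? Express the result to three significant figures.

Observed yield with endogenous decay: Y_obs = Y / (1 + k_d·θ_c) = 0.377 / (1 + 0.0992 × 5.49) = 0.377 / 1.545 = 0.2441 g VSS/g ultimate BOD.
Mass of ultimate BOD removed per day: Q(S₀ − S) = 386 × 2593 g/m³ = 1001 kg/d.
Biomass synthesised: P_X = Y_obs × 1001 = 244.3 kg VSS/d.
R_O = Q·ΔS − 1.42 P_X = 1001 − 346.9 = 654.1 kg O₂/d.

R_O ≈ 654 kg O₂/d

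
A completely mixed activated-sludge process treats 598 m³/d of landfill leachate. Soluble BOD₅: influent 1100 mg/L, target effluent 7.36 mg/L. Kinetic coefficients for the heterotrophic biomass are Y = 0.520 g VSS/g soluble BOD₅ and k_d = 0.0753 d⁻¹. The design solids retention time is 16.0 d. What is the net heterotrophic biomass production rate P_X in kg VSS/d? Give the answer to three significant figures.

P_X ≈ 154 kg VSS/d

Y_obs = Y / (1 + k_d θ_c) = 0.520 / (1 + 0.0753 × 16.0) = 0.520 / 2.205 = 0.2358.
Mass of soluble BOD₅ removed per day: Q(S₀ − S) = 598 × 1093 g/m³ = 653.4 kg/d.
So the net sludge growth is P_X = 0.2358 × 653.4 = 154.1 kg VSS/d.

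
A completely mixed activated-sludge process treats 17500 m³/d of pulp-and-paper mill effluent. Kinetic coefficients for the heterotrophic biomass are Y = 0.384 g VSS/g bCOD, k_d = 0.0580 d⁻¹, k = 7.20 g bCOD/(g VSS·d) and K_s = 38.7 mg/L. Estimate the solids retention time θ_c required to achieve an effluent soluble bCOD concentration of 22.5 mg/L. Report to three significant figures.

From 1/θ_c = Y·k·S/(K_s + S) − k_d: Y·k·S/(K_s+S) = 0.384 × 7.20 × 22.5 / (38.7 + 22.5) = 1.016 d⁻¹.
Then 1/θ_c = μ − k_d = 1.016 − 0.0580 = 0.9585 d⁻¹, giving θ_c = 1.043 d.

θ_c ≈ 1.04 d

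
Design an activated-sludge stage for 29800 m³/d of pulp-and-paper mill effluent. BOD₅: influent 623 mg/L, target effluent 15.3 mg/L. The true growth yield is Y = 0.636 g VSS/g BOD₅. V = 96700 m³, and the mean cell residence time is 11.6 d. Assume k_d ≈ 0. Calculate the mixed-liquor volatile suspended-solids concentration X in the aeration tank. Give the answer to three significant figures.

X = Y·Q·ΔS·θ_c / V = 0.636 × 29800 × (623 − 15.3) × 11.6 / 96700 = 1382 mg/L.

X ≈ 1380 mg/L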